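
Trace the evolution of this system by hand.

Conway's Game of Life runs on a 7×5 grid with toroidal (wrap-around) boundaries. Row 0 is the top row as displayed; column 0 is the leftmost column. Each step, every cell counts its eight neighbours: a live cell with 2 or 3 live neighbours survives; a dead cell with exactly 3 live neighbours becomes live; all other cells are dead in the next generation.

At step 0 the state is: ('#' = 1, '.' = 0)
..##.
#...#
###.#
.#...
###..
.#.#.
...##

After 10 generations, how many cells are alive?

0) ..##.
#...#
###.#
.#...
###..
.#.#.
...##
1) #.#..
.....
..###
...##
#....
.#.#.
....#
2) .....
.##.#
..#.#
#.#..
#.##.
#...#
#####
3) .....
###..
..#.#
#.#..
#.##.
.....
.###.
4) #..#.
####.
..#.#
#.#..
..###
....#
..#..
5) #..#.
#....
....#
#.#..
###.#
..#.#
...##
6) #..#.
#....
##..#
..#..
..#.#
..#..
#.#..
7) #....
.....
##..#
..#.#
.##..
..#..
..###
8) ...##
.#..#
##.##
..#.#
.##..
.....
.####
9) .#...
.#...
.#...
....#
.###.
#....
#.#.#
10) .##..
###..
#....
##.#.
#####
#....
#...#

17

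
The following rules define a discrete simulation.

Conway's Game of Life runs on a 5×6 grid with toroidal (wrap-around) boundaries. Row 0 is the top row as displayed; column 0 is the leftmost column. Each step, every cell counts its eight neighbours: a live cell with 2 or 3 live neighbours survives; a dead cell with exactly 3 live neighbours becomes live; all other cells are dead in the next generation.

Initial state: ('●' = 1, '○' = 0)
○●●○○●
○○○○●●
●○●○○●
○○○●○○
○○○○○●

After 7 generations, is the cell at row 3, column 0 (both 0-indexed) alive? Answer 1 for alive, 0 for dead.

1

0) ○●●○○●
○○○○●●
●○●○○●
○○○●○○
○○○○○●
1) ○○○○○●
○○●●●○
●○○●○●
●○○○●●
●○●○●○
2) ○●●○○●
●○●●○○
●●●○○○
○○○○○○
●●○●●○
3) ○○○○○●
○○○●○●
●○●●○○
○○○●○●
●●○●●●
4) ○○●●○○
●○●●○●
●○●●○●
○○○○○○
○○●●○○
5) ○○○○○○
●○○○○●
●○●●○●
○●○○●○
○○●●○○
6) ○○○○○○
●●○○●●
○○●●○○
●●○○●●
○○●●○○
7) ●●●●●●
●●●●●●
○○●●○○
●●○○●●
●●●●●●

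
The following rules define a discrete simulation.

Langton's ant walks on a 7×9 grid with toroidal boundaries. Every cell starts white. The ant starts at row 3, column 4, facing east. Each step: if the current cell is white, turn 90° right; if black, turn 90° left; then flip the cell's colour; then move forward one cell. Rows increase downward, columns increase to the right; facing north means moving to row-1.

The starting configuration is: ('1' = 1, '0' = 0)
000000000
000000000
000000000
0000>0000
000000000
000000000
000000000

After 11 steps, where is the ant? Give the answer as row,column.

0) 000000000
000000000
000000000
0000>0000
000000000
000000000
000000000
1) 000000000
000000000
000000000
000010000
0000v0000
000000000
000000000
2) 000000000
000000000
000000000
000010000
000<10000
000000000
000000000
3) 000000000
000000000
000000000
000^10000
000110000
000000000
000000000
4) 000000000
000000000
000000000
0001>0000
000110000
000000000
000000000
5) 000000000
000000000
0000^0000
000100000
000110000
000000000
000000000
6) 000000000
000000000
00001>000
000100000
000110000
000000000
000000000
7) 000000000
000000000
000011000
00010v000
000110000
000000000
000000000
8) 000000000
000000000
000011000
0001<1000
000110000
000000000
000000000
9) 000000000
000000000
0000^1000
000111000
000110000
000000000
000000000
10) 000000000
000000000
000<01000
000111000
000110000
000000000
000000000
11) 000000000
000^00000
000101000
000111000
000110000
000000000
000000000

1,3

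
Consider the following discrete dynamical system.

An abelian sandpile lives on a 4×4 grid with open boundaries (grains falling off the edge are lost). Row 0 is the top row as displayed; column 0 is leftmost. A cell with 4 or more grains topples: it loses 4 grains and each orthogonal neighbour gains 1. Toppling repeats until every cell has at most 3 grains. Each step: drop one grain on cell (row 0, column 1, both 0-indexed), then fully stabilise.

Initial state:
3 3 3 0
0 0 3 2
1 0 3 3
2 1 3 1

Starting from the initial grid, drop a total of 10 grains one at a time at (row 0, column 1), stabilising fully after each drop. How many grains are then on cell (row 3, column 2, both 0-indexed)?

0) 3 3 3 0
0 0 3 2
1 0 3 3
2 1 3 1
1) 0 2 1 2
1 2 2 0
1 1 2 1
2 2 0 3
2) 0 3 1 2
1 2 2 0
1 1 2 1
2 2 0 3
3) 1 0 2 2
1 3 2 0
1 1 2 1
2 2 0 3
4) 1 1 2 2
1 3 2 0
1 1 2 1
2 2 0 3
5) 1 2 2 2
1 3 2 0
1 1 2 1
2 2 0 3
6) 1 3 2 2
1 3 2 0
1 1 2 1
2 2 0 3
7) 2 1 3 2
2 0 3 0
1 2 2 1
2 2 0 3
8) 2 2 3 2
2 0 3 0
1 2 2 1
2 2 0 3
9) 2 3 3 2
2 0 3 0
1 2 2 1
2 2 0 3
10) 3 1 1 3
2 2 0 1
1 2 3 1
2 2 0 3

0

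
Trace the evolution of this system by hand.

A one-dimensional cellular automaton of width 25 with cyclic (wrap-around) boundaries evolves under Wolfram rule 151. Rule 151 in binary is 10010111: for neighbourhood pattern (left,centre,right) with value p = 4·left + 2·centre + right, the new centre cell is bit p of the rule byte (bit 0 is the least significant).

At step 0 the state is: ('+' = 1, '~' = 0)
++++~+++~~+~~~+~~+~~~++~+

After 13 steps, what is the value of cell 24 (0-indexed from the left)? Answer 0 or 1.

1

gen 0: ++++~+++~~+~~~+~~+~~~++~+
gen 1: +++~~~+~+++++++++++++~~~~
gen 2: ~+~++++~~+++++++++++~++++
gen 3: ~+~~++~++~+++++++++~~~++~
gen 4: ++++~~~~~~~+++++++~+++~~+
gen 5: +++~+++++++~+++++~~~+~++~
gen 6: ~+~~~+++++~~~+++~++++~~~~
gen 7: +++++~+++~+++~+~~~++~++++
gen 8: ++++~~~+~~~+~~++++~~~~+++
gen 9: +++~++++++++++~++~++++~++
gen 10: ++~~~++++++++~~~~~~++~~~+
gen 11: +~+++~++++++~++++++~~+++~
gen 12: +~~+~~~++++~~~++++~++~+~~
gen 13: +++++++~++~+++~++~~~~~+++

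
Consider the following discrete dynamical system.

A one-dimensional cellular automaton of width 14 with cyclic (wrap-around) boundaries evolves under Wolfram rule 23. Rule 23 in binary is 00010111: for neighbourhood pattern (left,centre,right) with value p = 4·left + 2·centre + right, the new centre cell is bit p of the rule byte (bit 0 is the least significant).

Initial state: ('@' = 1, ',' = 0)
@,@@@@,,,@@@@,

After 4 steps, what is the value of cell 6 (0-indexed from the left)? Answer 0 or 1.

0

0) @,@@@@,,,@@@@,
1) @,,,,,@@@,,,,,
2) @@@@@@,,,@@@@@
3) ,,,,,,@@@,,,,,
4) @@@@@@,,,@@@@@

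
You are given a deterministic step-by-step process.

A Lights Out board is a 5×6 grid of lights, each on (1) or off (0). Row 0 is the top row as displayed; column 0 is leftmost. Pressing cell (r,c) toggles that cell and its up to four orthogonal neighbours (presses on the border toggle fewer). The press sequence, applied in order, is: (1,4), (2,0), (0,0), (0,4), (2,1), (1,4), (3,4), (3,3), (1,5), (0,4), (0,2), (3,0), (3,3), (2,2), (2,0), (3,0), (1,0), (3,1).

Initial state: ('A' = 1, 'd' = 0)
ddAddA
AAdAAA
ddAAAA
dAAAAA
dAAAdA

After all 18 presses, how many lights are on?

13

[0] ddAddA
AAdAAA
ddAAAA
dAAAAA
dAAAdA
[1] ddAdAA
AAdddd
ddAAdA
dAAAAA
dAAAdA
[2] ddAdAA
dAdddd
AAAAdA
AAAAAA
dAAAdA
[3] AAAdAA
AAdddd
AAAAdA
AAAAAA
dAAAdA
[4] AAAAdd
AAddAd
AAAAdA
AAAAAA
dAAAdA
[5] AAAAdd
AdddAd
dddAdA
AdAAAA
dAAAdA
[6] AAAAAd
AddAdA
dddAAA
AdAAAA
dAAAdA
[7] AAAAAd
AddAdA
dddAdA
AdAddd
dAAAAA
[8] AAAAAd
AddAdA
dddddA
AddAAd
dAAdAA
[9] AAAAAA
AddAAd
dddddd
AddAAd
dAAdAA
[10] AAAddd
AddAdd
dddddd
AddAAd
dAAdAA
[11] AddAdd
AdAAdd
dddddd
AddAAd
dAAdAA
[12] AddAdd
AdAAdd
Addddd
dAdAAd
AAAdAA
[13] AddAdd
AdAAdd
AddAdd
dAAddd
AAAAAA
[14] AddAdd
AddAdd
AAAddd
dAdddd
AAAAAA
[15] AddAdd
dddAdd
ddAddd
AAdddd
AAAAAA
[16] AddAdd
dddAdd
AdAddd
dddddd
dAAAAA
[17] dddAdd
AAdAdd
ddAddd
dddddd
dAAAAA
[18] dddAdd
AAdAdd
dAAddd
AAAddd
ddAAAA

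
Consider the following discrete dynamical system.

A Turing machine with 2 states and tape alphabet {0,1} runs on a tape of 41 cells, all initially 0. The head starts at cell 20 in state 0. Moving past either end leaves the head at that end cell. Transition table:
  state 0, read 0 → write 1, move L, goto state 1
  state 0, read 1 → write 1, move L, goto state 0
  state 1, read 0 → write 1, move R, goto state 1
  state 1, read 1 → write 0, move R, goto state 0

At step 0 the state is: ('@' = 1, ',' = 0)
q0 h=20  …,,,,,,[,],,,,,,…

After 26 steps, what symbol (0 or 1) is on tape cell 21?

0) q0 h=20  …,,,,,,[,],,,,,,…
1) q1 h=19  …,,,,,,[,]@,,,,,…
2) q1 h=20  …,,,,,@[@],,,,,,…
3) q0 h=21  …,,,,@,[,],,,,,,…
4) q1 h=20  …,,,,,@[,]@,,,,,…
5) q1 h=21  …,,,,@@[@],,,,,,…
6) q0 h=22  …,,,@@,[,],,,,,,…
7) q1 h=21  …,,,,@@[,]@,,,,,…
8) q1 h=22  …,,,@@@[@],,,,,,…
9) q0 h=23  …,,@@@,[,],,,,,,…
10) q1 h=22  …,,,@@@[,]@,,,,,…
11) q1 h=23  …,,@@@@[@],,,,,,…
12) q0 h=24  …,@@@@,[,],,,,,,…
13) q1 h=23  …,,@@@@[,]@,,,,,…
14) q1 h=24  …,@@@@@[@],,,,,,…
15) q0 h=25  …@@@@@,[,],,,,,,…
16) q1 h=24  …,@@@@@[,]@,,,,,…
17) q1 h=25  …@@@@@@[@],,,,,,…
18) q0 h=26  …@@@@@,[,],,,,,,…
19) q1 h=25  …@@@@@@[,]@,,,,,…
20) q1 h=26  …@@@@@@[@],,,,,,…
21) q0 h=27  …@@@@@,[,],,,,,,…
22) q1 h=26  …@@@@@@[,]@,,,,,…
23) q1 h=27  …@@@@@@[@],,,,,,…
24) q0 h=28  …@@@@@,[,],,,,,,…
25) q1 h=27  …@@@@@@[,]@,,,,,…
26) q1 h=28  …@@@@@@[@],,,,,,…

1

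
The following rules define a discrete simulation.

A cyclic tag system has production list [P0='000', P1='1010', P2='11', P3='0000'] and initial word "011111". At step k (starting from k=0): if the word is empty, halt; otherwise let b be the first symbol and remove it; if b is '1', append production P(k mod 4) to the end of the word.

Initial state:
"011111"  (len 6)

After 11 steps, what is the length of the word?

0) "011111"  (len 6)
1) "11111"  (len 5)
2) "11111010"  (len 8)
3) "111101011"  (len 9)
4) "111010110000"  (len 12)
5) "11010110000000"  (len 14)
6) "10101100000001010"  (len 17)
7) "010110000000101011"  (len 18)
8) "10110000000101011"  (len 17)
9) "0110000000101011000"  (len 19)
10) "110000000101011000"  (len 18)
11) "1000000010101100011"  (len 19)

19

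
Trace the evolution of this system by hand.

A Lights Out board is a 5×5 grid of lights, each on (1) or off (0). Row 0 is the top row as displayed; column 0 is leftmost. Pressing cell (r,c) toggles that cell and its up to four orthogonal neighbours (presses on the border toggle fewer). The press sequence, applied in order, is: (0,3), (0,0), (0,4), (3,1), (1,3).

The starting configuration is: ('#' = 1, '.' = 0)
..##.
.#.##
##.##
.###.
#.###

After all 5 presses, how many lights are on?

k=0  ..##.
.#.##
##.##
.###.
#.###
k=1  ....#
.#..#
##.##
.###.
#.###
k=2  ##..#
##..#
##.##
.###.
#.###
k=3  ##.#.
##...
##.##
.###.
#.###
k=4  ##.#.
##...
#..##
#..#.
#####
k=5  ##...
#####
#...#
#..#.
#####

16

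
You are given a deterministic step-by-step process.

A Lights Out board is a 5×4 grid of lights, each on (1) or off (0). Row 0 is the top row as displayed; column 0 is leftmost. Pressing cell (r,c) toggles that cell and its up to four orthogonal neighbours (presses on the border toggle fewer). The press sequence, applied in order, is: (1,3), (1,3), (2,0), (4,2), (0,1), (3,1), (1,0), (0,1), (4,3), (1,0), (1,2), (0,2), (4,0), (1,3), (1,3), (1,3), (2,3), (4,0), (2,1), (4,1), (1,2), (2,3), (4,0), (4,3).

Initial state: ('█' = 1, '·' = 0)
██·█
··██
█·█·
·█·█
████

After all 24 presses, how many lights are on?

14

[0] ██·█
··██
█·█·
·█·█
████
[1] ██··
····
█·██
·█·█
████
[2] ██·█
··██
█·█·
·█·█
████
[3] ██·█
█·██
·██·
██·█
████
[4] ██·█
█·██
·██·
████
█···
[5] ··██
████
·██·
████
█···
[6] ··██
████
··█·
···█
██··
[7] █·██
··██
█·█·
···█
██··
[8] ·█·█
·███
█·█·
···█
██··
[9] ·█·█
·███
█·█·
····
████
[10] ██·█
█·██
··█·
····
████
[11] ████
██··
····
····
████
[12] █···
███·
····
····
████
[13] █···
███·
····
█···
··██
[14] █··█
██·█
···█
█···
··██
[15] █···
███·
····
█···
··██
[16] █··█
██·█
···█
█···
··██
[17] █··█
██··
··█·
█··█
··██
[18] █··█
██··
··█·
···█
████
[19] █··█
█···
██··
·█·█
████
[20] █··█
█···
██··
···█
···█
[21] █·██
████
███·
···█
···█
[22] █·██
███·
██·█
····
···█
[23] █·██
███·
██·█
█···
██·█
[24] █·██
███·
██·█
█··█
███·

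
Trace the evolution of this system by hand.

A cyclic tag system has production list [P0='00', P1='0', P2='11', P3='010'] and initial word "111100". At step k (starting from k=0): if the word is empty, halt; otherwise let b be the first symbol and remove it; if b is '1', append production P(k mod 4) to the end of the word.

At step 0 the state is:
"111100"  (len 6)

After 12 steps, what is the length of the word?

5

k=0  "111100"  (len 6)
k=1  "1110000"  (len 7)
k=2  "1100000"  (len 7)
k=3  "10000011"  (len 8)
k=4  "0000011010"  (len 10)
k=5  "000011010"  (len 9)
k=6  "00011010"  (len 8)
k=7  "0011010"  (len 7)
k=8  "011010"  (len 6)
k=9  "11010"  (len 5)
k=10  "10100"  (len 5)
k=11  "010011"  (len 6)
k=12  "10011"  (len 5)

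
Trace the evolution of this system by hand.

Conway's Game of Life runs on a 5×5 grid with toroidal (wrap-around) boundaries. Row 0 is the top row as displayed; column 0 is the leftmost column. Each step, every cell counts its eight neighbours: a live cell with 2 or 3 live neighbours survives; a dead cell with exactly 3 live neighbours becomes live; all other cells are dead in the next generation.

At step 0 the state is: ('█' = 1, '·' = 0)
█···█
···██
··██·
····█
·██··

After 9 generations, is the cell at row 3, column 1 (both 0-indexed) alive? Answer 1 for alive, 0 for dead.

[0] █···█
···██
··██·
····█
·██··
[1] ███·█
█·█··
··█··
·█···
·█·██
[2] ·····
█·█·█
··█··
██·█·
···██
[3] █····
·█·█·
··█··
██·█·
█·███
[4] █····
·██··
█··██
█····
··██·
[5] ···█·
·███·
█·███
███··
·█··█
[6] ██·██
██···
·····
·····
·█·██
[7] ···█·
·██··
·····
·····
·█·█·
[8] ·█·█·
··█··
·····
·····
··█··
[9] ·█·█·
··█··
·····
·····
··█··

0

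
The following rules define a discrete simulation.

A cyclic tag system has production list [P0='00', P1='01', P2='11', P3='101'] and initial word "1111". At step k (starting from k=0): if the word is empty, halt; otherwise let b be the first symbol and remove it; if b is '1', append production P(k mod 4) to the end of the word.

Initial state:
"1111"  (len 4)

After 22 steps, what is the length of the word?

14

gen 0: "1111"  (len 4)
gen 1: "11100"  (len 5)
gen 2: "110001"  (len 6)
gen 3: "1000111"  (len 7)
gen 4: "000111101"  (len 9)
gen 5: "00111101"  (len 8)
gen 6: "0111101"  (len 7)
gen 7: "111101"  (len 6)
gen 8: "11101101"  (len 8)
gen 9: "110110100"  (len 9)
gen 10: "1011010001"  (len 10)
gen 11: "01101000111"  (len 11)
gen 12: "1101000111"  (len 10)
gen 13: "10100011100"  (len 11)
gen 14: "010001110001"  (len 12)
gen 15: "10001110001"  (len 11)
gen 16: "0001110001101"  (len 13)
gen 17: "001110001101"  (len 12)
gen 18: "01110001101"  (len 11)
gen 19: "1110001101"  (len 10)
gen 20: "110001101101"  (len 12)
gen 21: "1000110110100"  (len 13)
gen 22: "00011011010001"  (len 14)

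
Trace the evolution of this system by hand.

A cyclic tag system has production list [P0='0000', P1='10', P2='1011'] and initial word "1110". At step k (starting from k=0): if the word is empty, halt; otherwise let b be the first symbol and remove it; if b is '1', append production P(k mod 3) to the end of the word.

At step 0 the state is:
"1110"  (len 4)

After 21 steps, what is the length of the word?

[0] "1110"  (len 4)
[1] "1100000"  (len 7)
[2] "10000010"  (len 8)
[3] "00000101011"  (len 11)
[4] "0000101011"  (len 10)
[5] "000101011"  (len 9)
[6] "00101011"  (len 8)
[7] "0101011"  (len 7)
[8] "101011"  (len 6)
[9] "010111011"  (len 9)
[10] "10111011"  (len 8)
[11] "011101110"  (len 9)
[12] "11101110"  (len 8)
[13] "11011100000"  (len 11)
[14] "101110000010"  (len 12)
[15] "011100000101011"  (len 15)
[16] "11100000101011"  (len 14)
[17] "110000010101110"  (len 15)
[18] "100000101011101011"  (len 18)
[19] "000001010111010110000"  (len 21)
[20] "00001010111010110000"  (len 20)
[21] "0001010111010110000"  (len 19)

19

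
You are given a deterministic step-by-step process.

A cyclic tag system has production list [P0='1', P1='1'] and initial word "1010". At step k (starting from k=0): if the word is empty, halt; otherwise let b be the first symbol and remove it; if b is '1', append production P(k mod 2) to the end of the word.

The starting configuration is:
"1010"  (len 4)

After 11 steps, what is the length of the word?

[0] "1010"  (len 4)
[1] "0101"  (len 4)
[2] "101"  (len 3)
[3] "011"  (len 3)
[4] "11"  (len 2)
[5] "11"  (len 2)
[6] "11"  (len 2)
[7] "11"  (len 2)
[8] "11"  (len 2)
[9] "11"  (len 2)
[10] "11"  (len 2)
[11] "11"  (len 2)

2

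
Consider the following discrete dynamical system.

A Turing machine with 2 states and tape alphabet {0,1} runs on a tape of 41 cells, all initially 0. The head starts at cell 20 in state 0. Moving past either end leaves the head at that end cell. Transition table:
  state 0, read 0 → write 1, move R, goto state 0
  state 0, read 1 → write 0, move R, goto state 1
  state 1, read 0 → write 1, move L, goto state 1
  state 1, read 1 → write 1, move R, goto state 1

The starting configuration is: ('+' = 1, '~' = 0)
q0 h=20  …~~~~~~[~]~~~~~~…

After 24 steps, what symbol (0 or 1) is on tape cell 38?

1

t=0: q0 h=20  …~~~~~~[~]~~~~~~…
t=1: q0 h=21  …~~~~~+[~]~~~~~~…
t=2: q0 h=22  …~~~~++[~]~~~~~~…
t=3: q0 h=23  …~~~+++[~]~~~~~~…
t=4: q0 h=24  …~~++++[~]~~~~~~…
t=5: q0 h=25  …~+++++[~]~~~~~~…
t=6: q0 h=26  …++++++[~]~~~~~~…
t=7: q0 h=27  …++++++[~]~~~~~~…
t=8: q0 h=28  …++++++[~]~~~~~~…
t=9: q0 h=29  …++++++[~]~~~~~~…
t=10: q0 h=30  …++++++[~]~~~~~~…
t=11: q0 h=31  …++++++[~]~~~~~~…
t=12: q0 h=32  …++++++[~]~~~~~~…
t=13: q0 h=33  …++++++[~]~~~~~~…
t=14: q0 h=34  …++++++[~]~~~~~~|
t=15: q0 h=35  …++++++[~]~~~~~|
t=16: q0 h=36  …++++++[~]~~~~|
t=17: q0 h=37  …++++++[~]~~~|
t=18: q0 h=38  …++++++[~]~~|
t=19: q0 h=39  …++++++[~]~|
t=20: q0 h=40  …++++++[~]|
t=21: q0 h=40  …++++++[+]|
t=22: q1 h=40  …++++++[~]|
t=23: q1 h=39  …++++++[+]+|
t=24: q1 h=40  …++++++[+]|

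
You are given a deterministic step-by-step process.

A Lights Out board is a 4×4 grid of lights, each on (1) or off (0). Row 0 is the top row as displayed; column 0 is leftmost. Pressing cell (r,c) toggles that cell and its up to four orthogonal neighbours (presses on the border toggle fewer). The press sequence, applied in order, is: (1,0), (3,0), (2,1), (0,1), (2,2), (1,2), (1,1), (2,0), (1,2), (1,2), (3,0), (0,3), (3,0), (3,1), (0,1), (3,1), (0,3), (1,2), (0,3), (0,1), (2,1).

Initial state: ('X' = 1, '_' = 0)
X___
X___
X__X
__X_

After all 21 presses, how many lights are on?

[0] X___
X___
X__X
__X_
[1] ____
_X__
___X
__X_
[2] ____
_X__
X__X
XXX_
[3] ____
____
_XXX
X_X_
[4] XXX_
_X__
_XXX
X_X_
[5] XXX_
_XX_
____
X___
[6] XX__
___X
__X_
X___
[7] X___
XXXX
_XX_
X___
[8] X___
_XXX
X_X_
____
[9] X_X_
____
X___
____
[10] X___
_XXX
X_X_
____
[11] X___
_XXX
__X_
XX__
[12] X_XX
_XX_
__X_
XX__
[13] X_XX
_XX_
X_X_
____
[14] X_XX
_XX_
XXX_
XXX_
[15] _X_X
__X_
XXX_
XXX_
[16] _X_X
__X_
X_X_
____
[17] _XX_
__XX
X_X_
____
[18] _X__
_X__
X___
____
[19] _XXX
_X_X
X___
____
[20] X__X
___X
X___
____
[21] X__X
_X_X
_XX_
_X__

7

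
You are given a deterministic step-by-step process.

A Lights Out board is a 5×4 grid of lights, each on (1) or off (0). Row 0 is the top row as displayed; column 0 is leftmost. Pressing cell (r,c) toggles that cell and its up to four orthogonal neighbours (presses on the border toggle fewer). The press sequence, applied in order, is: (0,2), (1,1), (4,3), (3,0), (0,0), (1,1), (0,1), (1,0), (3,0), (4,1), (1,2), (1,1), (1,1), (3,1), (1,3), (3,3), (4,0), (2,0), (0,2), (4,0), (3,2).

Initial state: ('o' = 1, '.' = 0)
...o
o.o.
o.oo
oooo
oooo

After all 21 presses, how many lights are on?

9

k=0  ...o
o.o.
o.oo
oooo
oooo
k=1  .oo.
o...
o.oo
oooo
oooo
k=2  ..o.
.oo.
oooo
oooo
oooo
k=3  ..o.
.oo.
oooo
ooo.
oo..
k=4  ..o.
.oo.
.ooo
..o.
.o..
k=5  ooo.
ooo.
.ooo
..o.
.o..
k=6  o.o.
....
..oo
..o.
.o..
k=7  .o..
.o..
..oo
..o.
.o..
k=8  oo..
o...
o.oo
..o.
.o..
k=9  oo..
o...
..oo
ooo.
oo..
k=10  oo..
o...
..oo
o.o.
..o.
k=11  ooo.
oooo
...o
o.o.
..o.
k=12  o.o.
...o
.o.o
o.o.
..o.
k=13  ooo.
oooo
...o
o.o.
..o.
k=14  ooo.
oooo
.o.o
.o..
.oo.
k=15  oooo
oo..
.o..
.o..
.oo.
k=16  oooo
oo..
.o.o
.ooo
.ooo
k=17  oooo
oo..
.o.o
oooo
o.oo
k=18  oooo
.o..
o..o
.ooo
o.oo
k=19  o...
.oo.
o..o
.ooo
o.oo
k=20  o...
.oo.
o..o
oooo
.ooo
k=21  o...
.oo.
o.oo
o...
.o.o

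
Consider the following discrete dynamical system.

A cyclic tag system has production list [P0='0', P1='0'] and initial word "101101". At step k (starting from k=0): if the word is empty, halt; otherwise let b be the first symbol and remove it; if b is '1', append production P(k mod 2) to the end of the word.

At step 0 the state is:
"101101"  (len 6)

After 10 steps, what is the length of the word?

0) "101101"  (len 6)
1) "011010"  (len 6)
2) "11010"  (len 5)
3) "10100"  (len 5)
4) "01000"  (len 5)
5) "1000"  (len 4)
6) "0000"  (len 4)
7) "000"  (len 3)
8) "00"  (len 2)
9) "0"  (len 1)
10) (halted — word empty)

0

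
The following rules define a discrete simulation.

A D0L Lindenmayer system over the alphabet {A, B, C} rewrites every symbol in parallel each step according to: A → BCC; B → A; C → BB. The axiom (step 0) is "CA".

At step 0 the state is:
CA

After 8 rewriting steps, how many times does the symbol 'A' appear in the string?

t=0: CA
t=1: BBBCC
t=2: AAABBBB
t=3: BCCBCCBCCAAAA
t=4: ABBBBABBBBABBBBBCCBCCBCCBCC
t=5: BCCAAAABCCAAAABCCAAAAABBBBABBBBABBBBABBBB
t=6: ABBBBBCCBCCBCCBCCABBBBBCCBCCBCCBCCABBBBBCCBCCBCCBCCBCCAAAABCCAAAABCCAAAABCCAAAA
t=7: BCCAAAAABBBBABBBBABBBBABBBBBCCAAAAABBBBABBBBABBBBABBBBBCCA…CBCCBCCABBBBBCCBCCBCCBCCABBBBBCCBCCBCCBCCABBBBBCCBCCBCCBCC  (len 149)
t=8: ABBBBBCCBCCBCCBCCBCCAAAABCCAAAABCCAAAABCCAAAAABBBBBCCBCCBC…BBBBBCCAAAAABBBBABBBBABBBBABBBBBCCAAAAABBBBABBBBABBBBABBBB  (len 243)

83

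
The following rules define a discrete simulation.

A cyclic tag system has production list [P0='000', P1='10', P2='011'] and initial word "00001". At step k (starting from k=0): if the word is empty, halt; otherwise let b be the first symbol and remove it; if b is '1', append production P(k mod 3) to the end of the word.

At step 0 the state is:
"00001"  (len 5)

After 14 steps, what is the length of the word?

8

[0] "00001"  (len 5)
[1] "0001"  (len 4)
[2] "001"  (len 3)
[3] "01"  (len 2)
[4] "1"  (len 1)
[5] "10"  (len 2)
[6] "0011"  (len 4)
[7] "011"  (len 3)
[8] "11"  (len 2)
[9] "1011"  (len 4)
[10] "011000"  (len 6)
[11] "11000"  (len 5)
[12] "1000011"  (len 7)
[13] "000011000"  (len 9)
[14] "00011000"  (len 8)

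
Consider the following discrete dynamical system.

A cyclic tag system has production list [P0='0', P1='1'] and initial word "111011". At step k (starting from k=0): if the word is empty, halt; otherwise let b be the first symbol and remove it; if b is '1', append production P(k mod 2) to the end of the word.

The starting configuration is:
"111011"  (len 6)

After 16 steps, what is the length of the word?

[0] "111011"  (len 6)
[1] "110110"  (len 6)
[2] "101101"  (len 6)
[3] "011010"  (len 6)
[4] "11010"  (len 5)
[5] "10100"  (len 5)
[6] "01001"  (len 5)
[7] "1001"  (len 4)
[8] "0011"  (len 4)
[9] "011"  (len 3)
[10] "11"  (len 2)
[11] "10"  (len 2)
[12] "01"  (len 2)
[13] "1"  (len 1)
[14] "1"  (len 1)
[15] "0"  (len 1)
[16] (halted — word empty)

0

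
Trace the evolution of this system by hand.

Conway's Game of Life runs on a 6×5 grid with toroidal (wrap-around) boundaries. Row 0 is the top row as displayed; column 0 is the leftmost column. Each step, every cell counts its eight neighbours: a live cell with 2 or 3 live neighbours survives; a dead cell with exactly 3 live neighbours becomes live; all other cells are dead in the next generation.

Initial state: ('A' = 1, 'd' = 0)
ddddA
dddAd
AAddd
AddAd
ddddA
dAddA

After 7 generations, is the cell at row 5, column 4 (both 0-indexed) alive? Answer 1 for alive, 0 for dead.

[0] ddddA
dddAd
AAddd
AddAd
ddddA
dAddA
[1] AddAA
AdddA
AAAdd
AAddd
dddAA
dddAA
[2] ddddd
ddAdd
ddAdd
dddAd
ddAAd
ddAdd
[3] ddddd
ddddd
ddAAd
dddAd
ddAAd
ddAAd
[4] ddddd
ddddd
ddAAd
ddddA
ddddA
ddAAd
[5] ddddd
ddddd
dddAd
ddddA
ddddA
dddAd
[6] ddddd
ddddd
ddddd
dddAA
dddAA
ddddd
[7] ddddd
ddddd
ddddd
dddAA
dddAA
ddddd

0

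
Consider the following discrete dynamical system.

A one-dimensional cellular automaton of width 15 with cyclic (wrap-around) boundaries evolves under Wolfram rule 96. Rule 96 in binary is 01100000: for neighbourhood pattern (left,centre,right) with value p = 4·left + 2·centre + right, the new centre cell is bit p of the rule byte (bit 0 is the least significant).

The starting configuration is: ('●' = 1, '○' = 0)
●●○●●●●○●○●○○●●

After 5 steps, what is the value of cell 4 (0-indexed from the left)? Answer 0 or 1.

gen 0: ●●○●●●●○●○●○○●●
gen 1: ○●●○○○●●○●○○○○○
gen 2: ○○●○○○○●●○○○○○○
gen 3: ○○○○○○○○●○○○○○○
gen 4: ○○○○○○○○○○○○○○○
gen 5: ○○○○○○○○○○○○○○○

0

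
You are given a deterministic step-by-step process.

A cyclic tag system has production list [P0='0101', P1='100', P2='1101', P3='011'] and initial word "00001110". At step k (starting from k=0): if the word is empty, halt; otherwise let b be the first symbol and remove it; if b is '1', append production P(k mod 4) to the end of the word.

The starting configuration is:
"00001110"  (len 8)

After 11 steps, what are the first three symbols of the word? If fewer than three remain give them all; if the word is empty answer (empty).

t=0: "00001110"  (len 8)
t=1: "0001110"  (len 7)
t=2: "001110"  (len 6)
t=3: "01110"  (len 5)
t=4: "1110"  (len 4)
t=5: "1100101"  (len 7)
t=6: "100101100"  (len 9)
t=7: "001011001101"  (len 12)
t=8: "01011001101"  (len 11)
t=9: "1011001101"  (len 10)
t=10: "011001101100"  (len 12)
t=11: "11001101100"  (len 11)

110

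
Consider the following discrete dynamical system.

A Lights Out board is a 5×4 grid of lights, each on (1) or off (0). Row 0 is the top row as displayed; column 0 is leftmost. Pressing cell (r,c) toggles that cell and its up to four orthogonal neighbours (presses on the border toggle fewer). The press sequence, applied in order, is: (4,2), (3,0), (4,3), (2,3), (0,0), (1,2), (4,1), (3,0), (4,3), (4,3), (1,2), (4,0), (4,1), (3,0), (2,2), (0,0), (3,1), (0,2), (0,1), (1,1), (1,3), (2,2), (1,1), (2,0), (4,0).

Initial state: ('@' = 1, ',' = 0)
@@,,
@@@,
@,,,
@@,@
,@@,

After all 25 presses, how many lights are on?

9

t=0: @@,,
@@@,
@,,,
@@,@
,@@,
t=1: @@,,
@@@,
@,,,
@@@@
,,,@
t=2: @@,,
@@@,
,,,,
,,@@
@,,@
t=3: @@,,
@@@,
,,,,
,,@,
@,@,
t=4: @@,,
@@@@
,,@@
,,@@
@,@,
t=5: ,,,,
,@@@
,,@@
,,@@
@,@,
t=6: ,,@,
,,,,
,,,@
,,@@
@,@,
t=7: ,,@,
,,,,
,,,@
,@@@
,@,,
t=8: ,,@,
,,,,
@,,@
@,@@
@@,,
t=9: ,,@,
,,,,
@,,@
@,@,
@@@@
t=10: ,,@,
,,,,
@,,@
@,@@
@@,,
t=11: ,,,,
,@@@
@,@@
@,@@
@@,,
t=12: ,,,,
,@@@
@,@@
,,@@
,,,,
t=13: ,,,,
,@@@
@,@@
,@@@
@@@,
t=14: ,,,,
,@@@
,,@@
@,@@
,@@,
t=15: ,,,,
,@,@
,@,,
@,,@
,@@,
t=16: @@,,
@@,@
,@,,
@,,@
,@@,
t=17: @@,,
@@,@
,,,,
,@@@
,,@,
t=18: @,@@
@@@@
,,,,
,@@@
,,@,
t=19: ,@,@
@,@@
,,,,
,@@@
,,@,
t=20: ,,,@
,@,@
,@,,
,@@@
,,@,
t=21: ,,,,
,@@,
,@,@
,@@@
,,@,
t=22: ,,,,
,@,,
,,@,
,@,@
,,@,
t=23: ,@,,
@,@,
,@@,
,@,@
,,@,
t=24: ,@,,
,,@,
@,@,
@@,@
,,@,
t=25: ,@,,
,,@,
@,@,
,@,@
@@@,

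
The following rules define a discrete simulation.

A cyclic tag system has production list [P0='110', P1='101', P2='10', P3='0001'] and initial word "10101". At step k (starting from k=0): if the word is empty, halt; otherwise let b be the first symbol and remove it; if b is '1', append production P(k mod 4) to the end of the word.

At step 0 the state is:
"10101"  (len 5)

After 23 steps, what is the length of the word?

23

t=0: "10101"  (len 5)
t=1: "0101110"  (len 7)
t=2: "101110"  (len 6)
t=3: "0111010"  (len 7)
t=4: "111010"  (len 6)
t=5: "11010110"  (len 8)
t=6: "1010110101"  (len 10)
t=7: "01011010110"  (len 11)
t=8: "1011010110"  (len 10)
t=9: "011010110110"  (len 12)
t=10: "11010110110"  (len 11)
t=11: "101011011010"  (len 12)
t=12: "010110110100001"  (len 15)
t=13: "10110110100001"  (len 14)
t=14: "0110110100001101"  (len 16)
t=15: "110110100001101"  (len 15)
t=16: "101101000011010001"  (len 18)
t=17: "01101000011010001110"  (len 20)
t=18: "1101000011010001110"  (len 19)
t=19: "10100001101000111010"  (len 20)
t=20: "01000011010001110100001"  (len 23)
t=21: "1000011010001110100001"  (len 22)
t=22: "000011010001110100001101"  (len 24)
t=23: "00011010001110100001101"  (len 23)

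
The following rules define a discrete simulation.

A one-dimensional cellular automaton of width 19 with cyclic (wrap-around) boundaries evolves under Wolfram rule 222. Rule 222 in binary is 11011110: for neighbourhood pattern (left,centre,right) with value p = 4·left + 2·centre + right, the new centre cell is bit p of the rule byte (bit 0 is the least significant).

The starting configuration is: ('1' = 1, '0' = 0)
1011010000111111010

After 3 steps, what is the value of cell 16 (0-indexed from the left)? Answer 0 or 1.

0

t=0: 1011010000111111010
t=1: 1011011001111111010
t=2: 1011011111111111010
t=3: 1011011111111111010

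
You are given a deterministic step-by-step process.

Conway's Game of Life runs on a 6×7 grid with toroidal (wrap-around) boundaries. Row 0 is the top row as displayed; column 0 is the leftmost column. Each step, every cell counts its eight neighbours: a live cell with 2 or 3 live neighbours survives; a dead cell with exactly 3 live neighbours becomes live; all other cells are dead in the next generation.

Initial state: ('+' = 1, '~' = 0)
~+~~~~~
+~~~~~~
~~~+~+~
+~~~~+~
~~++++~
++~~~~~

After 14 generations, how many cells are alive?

3

0) ~+~~~~~
+~~~~~~
~~~+~+~
+~~~~+~
~~++++~
++~~~~~
1) ~+~~~~~
~~~~~~~
~~~~+~~
~~+~~+~
+~++++~
++~++~~
2) +++~~~~
~~~~~~~
~~~~~~~
~++~~++
+~~~~+~
+~~~~++
3) ++~~~~~
~+~~~~~
~~~~~~~
++~~~++
~~~~+~~
~~~~~+~
4) ++~~~~~
++~~~~~
~+~~~~+
+~~~~++
+~~~+~~
~~~~~~~
5) ++~~~~~
~~+~~~+
~+~~~+~
~+~~~+~
+~~~~+~
++~~~~~
6) ~~+~~~+
~~+~~~+
+++~~++
++~~++~
+~~~~~~
~~~~~~~
7) ~~~~~~~
~~++~~~
~~+++~~
~~+~++~
++~~~~+
~~~~~~~
8) ~~~~~~~
~~+~+~~
~+~~~+~
+~+~+++
++~~~++
+~~~~~~
9) ~~~~~~~
~~~~~~~
+++~~~~
~~+~+~~
~~~~+~~
++~~~~~
10) ~~~~~~~
~+~~~~~
~+++~~~
~~+~~~~
~+~+~~~
~~~~~~~
11) ~~~~~~~
~+~~~~~
~+~+~~~
~~~~~~~
~~+~~~~
~~~~~~~
12) ~~~~~~~
~~+~~~~
~~+~~~~
~~+~~~~
~~~~~~~
~~~~~~~
13) ~~~~~~~
~~~~~~~
~+++~~~
~~~~~~~
~~~~~~~
~~~~~~~
14) ~~~~~~~
~~+~~~~
~~+~~~~
~~+~~~~
~~~~~~~
~~~~~~~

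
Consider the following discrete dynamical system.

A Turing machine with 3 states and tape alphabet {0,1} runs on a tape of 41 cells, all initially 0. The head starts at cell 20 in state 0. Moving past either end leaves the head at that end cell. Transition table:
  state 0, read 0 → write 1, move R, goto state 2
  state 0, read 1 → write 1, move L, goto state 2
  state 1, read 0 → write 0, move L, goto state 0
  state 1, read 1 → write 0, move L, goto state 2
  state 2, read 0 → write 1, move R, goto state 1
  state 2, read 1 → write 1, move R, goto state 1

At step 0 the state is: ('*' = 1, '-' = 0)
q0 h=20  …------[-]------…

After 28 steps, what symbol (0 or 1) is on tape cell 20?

t=0: q0 h=20  …------[-]------…
t=1: q2 h=21  …-----*[-]------…
t=2: q1 h=22  …----**[-]------…
t=3: q0 h=21  …-----*[*]------…
t=4: q2 h=20  …------[*]*-----…
t=5: q1 h=21  …-----*[*]------…
t=6: q2 h=20  …------[*]------…
t=7: q1 h=21  …-----*[-]------…
t=8: q0 h=20  …------[*]------…
t=9: q2 h=19  …------[-]*-----…
t=10: q1 h=20  …-----*[*]------…
t=11: q2 h=19  …------[*]------…
t=12: q1 h=20  …-----*[-]------…
t=13: q0 h=19  …------[*]------…
t=14: q2 h=18  …------[-]*-----…
t=15: q1 h=19  …-----*[*]------…
t=16: q2 h=18  …------[*]------…
t=17: q1 h=19  …-----*[-]------…
t=18: q0 h=18  …------[*]------…
t=19: q2 h=17  …------[-]*-----…
t=20: q1 h=18  …-----*[*]------…
t=21: q2 h=17  …------[*]------…
t=22: q1 h=18  …-----*[-]------…
t=23: q0 h=17  …------[*]------…
t=24: q2 h=16  …------[-]*-----…
t=25: q1 h=17  …-----*[*]------…
t=26: q2 h=16  …------[*]------…
t=27: q1 h=17  …-----*[-]------…
t=28: q0 h=16  …------[*]------…

0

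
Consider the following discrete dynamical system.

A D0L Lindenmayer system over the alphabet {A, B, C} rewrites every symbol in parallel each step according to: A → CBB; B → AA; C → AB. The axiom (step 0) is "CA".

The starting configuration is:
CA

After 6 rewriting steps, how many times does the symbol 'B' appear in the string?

[0] CA
[1] ABCBB
[2] CBBAAABAAAA
[3] ABAAAACBBCBBCBBAACBBCBBCBBCBB
[4] CBBAACBBCBBCBBCBBABAAAAABAAAAABAAAACBBCBBABAAAAABAAAAABAAAAABAAAA
[5] ABAAAACBBCBBABAAAAABAAAAABAAAAABAAAACBBAACBBCBBCBBCBBCBBAA…BCBBCBBCBBAACBBCBBCBBCBBCBBAACBBCBBCBBCBBCBBAACBBCBBCBBCBB  (len 167)
[6] CBBAACBBCBBCBBCBBABAAAAABAAAACBBAACBBCBBCBBCBBCBBAACBBCBBC…AAAAABAAAAABAAAAABAAAAABAAAACBBCBBABAAAAABAAAAABAAAAABAAAA  (len 383)

135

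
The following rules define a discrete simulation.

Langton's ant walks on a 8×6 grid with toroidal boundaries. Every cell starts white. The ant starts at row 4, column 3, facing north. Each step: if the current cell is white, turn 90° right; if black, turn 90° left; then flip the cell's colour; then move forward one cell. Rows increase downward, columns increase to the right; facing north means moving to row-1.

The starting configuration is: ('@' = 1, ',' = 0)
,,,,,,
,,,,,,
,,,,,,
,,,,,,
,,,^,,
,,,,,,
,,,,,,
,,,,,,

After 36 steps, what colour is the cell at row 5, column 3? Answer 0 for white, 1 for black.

0

[0] ,,,,,,
,,,,,,
,,,,,,
,,,,,,
,,,^,,
,,,,,,
,,,,,,
,,,,,,
[1] ,,,,,,
,,,,,,
,,,,,,
,,,,,,
,,,@>,
,,,,,,
,,,,,,
,,,,,,
[2] ,,,,,,
,,,,,,
,,,,,,
,,,,,,
,,,@@,
,,,,v,
,,,,,,
,,,,,,
[3] ,,,,,,
,,,,,,
,,,,,,
,,,,,,
,,,@@,
,,,<@,
,,,,,,
,,,,,,
[4] ,,,,,,
,,,,,,
,,,,,,
,,,,,,
,,,^@,
,,,@@,
,,,,,,
,,,,,,
[5] ,,,,,,
,,,,,,
,,,,,,
,,,,,,
,,<,@,
,,,@@,
,,,,,,
,,,,,,
[6] ,,,,,,
,,,,,,
,,,,,,
,,^,,,
,,@,@,
,,,@@,
,,,,,,
,,,,,,
[7] ,,,,,,
,,,,,,
,,,,,,
,,@>,,
,,@,@,
,,,@@,
,,,,,,
,,,,,,
[8] ,,,,,,
,,,,,,
,,,,,,
,,@@,,
,,@v@,
,,,@@,
,,,,,,
,,,,,,
[9] ,,,,,,
,,,,,,
,,,,,,
,,@@,,
,,<@@,
,,,@@,
,,,,,,
,,,,,,
[10] ,,,,,,
,,,,,,
,,,,,,
,,@@,,
,,,@@,
,,v@@,
,,,,,,
,,,,,,
[11] ,,,,,,
,,,,,,
,,,,,,
,,@@,,
,,,@@,
,<@@@,
,,,,,,
,,,,,,
[12] ,,,,,,
,,,,,,
,,,,,,
,,@@,,
,^,@@,
,@@@@,
,,,,,,
,,,,,,
[13] ,,,,,,
,,,,,,
,,,,,,
,,@@,,
,@>@@,
,@@@@,
,,,,,,
,,,,,,
[14] ,,,,,,
,,,,,,
,,,,,,
,,@@,,
,@@@@,
,@v@@,
,,,,,,
,,,,,,
[15] ,,,,,,
,,,,,,
,,,,,,
,,@@,,
,@@@@,
,@,>@,
,,,,,,
,,,,,,
[16] ,,,,,,
,,,,,,
,,,,,,
,,@@,,
,@@^@,
,@,,@,
,,,,,,
,,,,,,
[17] ,,,,,,
,,,,,,
,,,,,,
,,@@,,
,@<,@,
,@,,@,
,,,,,,
,,,,,,
[18] ,,,,,,
,,,,,,
,,,,,,
,,@@,,
,@,,@,
,@v,@,
,,,,,,
,,,,,,
[19] ,,,,,,
,,,,,,
,,,,,,
,,@@,,
,@,,@,
,<@,@,
,,,,,,
,,,,,,
[20] ,,,,,,
,,,,,,
,,,,,,
,,@@,,
,@,,@,
,,@,@,
,v,,,,
,,,,,,
[21] ,,,,,,
,,,,,,
,,,,,,
,,@@,,
,@,,@,
,,@,@,
<@,,,,
,,,,,,
[22] ,,,,,,
,,,,,,
,,,,,,
,,@@,,
,@,,@,
^,@,@,
@@,,,,
,,,,,,
[23] ,,,,,,
,,,,,,
,,,,,,
,,@@,,
,@,,@,
@>@,@,
@@,,,,
,,,,,,
[24] ,,,,,,
,,,,,,
,,,,,,
,,@@,,
,@,,@,
@@@,@,
@v,,,,
,,,,,,
[25] ,,,,,,
,,,,,,
,,,,,,
,,@@,,
,@,,@,
@@@,@,
@,>,,,
,,,,,,
[26] ,,,,,,
,,,,,,
,,,,,,
,,@@,,
,@,,@,
@@@,@,
@,@,,,
,,v,,,
[27] ,,,,,,
,,,,,,
,,,,,,
,,@@,,
,@,,@,
@@@,@,
@,@,,,
,<@,,,
[28] ,,,,,,
,,,,,,
,,,,,,
,,@@,,
,@,,@,
@@@,@,
@^@,,,
,@@,,,
[29] ,,,,,,
,,,,,,
,,,,,,
,,@@,,
,@,,@,
@@@,@,
@@>,,,
,@@,,,
[30] ,,,,,,
,,,,,,
,,,,,,
,,@@,,
,@,,@,
@@^,@,
@@,,,,
,@@,,,
[31] ,,,,,,
,,,,,,
,,,,,,
,,@@,,
,@,,@,
@<,,@,
@@,,,,
,@@,,,
[32] ,,,,,,
,,,,,,
,,,,,,
,,@@,,
,@,,@,
@,,,@,
@v,,,,
,@@,,,
[33] ,,,,,,
,,,,,,
,,,,,,
,,@@,,
,@,,@,
@,,,@,
@,>,,,
,@@,,,
[34] ,,,,,,
,,,,,,
,,,,,,
,,@@,,
,@,,@,
@,,,@,
@,@,,,
,@v,,,
[35] ,,,,,,
,,,,,,
,,,,,,
,,@@,,
,@,,@,
@,,,@,
@,@,,,
,@,>,,
[36] ,,,v,,
,,,,,,
,,,,,,
,,@@,,
,@,,@,
@,,,@,
@,@,,,
,@,@,,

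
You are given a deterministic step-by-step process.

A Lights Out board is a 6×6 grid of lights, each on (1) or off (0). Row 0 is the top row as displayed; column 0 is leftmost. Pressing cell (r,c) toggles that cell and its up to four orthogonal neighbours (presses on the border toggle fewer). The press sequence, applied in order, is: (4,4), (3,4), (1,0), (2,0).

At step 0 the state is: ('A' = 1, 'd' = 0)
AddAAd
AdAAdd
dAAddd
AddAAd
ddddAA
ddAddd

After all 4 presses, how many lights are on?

14

0) AddAAd
AdAAdd
dAAddd
AddAAd
ddddAA
ddAddd
1) AddAAd
AdAAdd
dAAddd
AddAdd
dddAdd
ddAdAd
2) AddAAd
AdAAdd
dAAdAd
AdddAA
dddAAd
ddAdAd
3) dddAAd
dAAAdd
AAAdAd
AdddAA
dddAAd
ddAdAd
4) dddAAd
AAAAdd
ddAdAd
ddddAA
dddAAd
ddAdAd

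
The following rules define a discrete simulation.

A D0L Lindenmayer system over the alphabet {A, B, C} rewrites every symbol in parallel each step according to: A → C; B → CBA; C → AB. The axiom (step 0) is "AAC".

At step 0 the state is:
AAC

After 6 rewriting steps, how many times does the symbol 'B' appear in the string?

43

gen 0: AAC
gen 1: CCAB
gen 2: ABABCCBA
gen 3: CCBACCBAABABCBAC
gen 4: ABABCBACABABCBACCCBACCBAABCBACAB
gen 5: CCBACCBAABCBACABCCBACCBAABCBACABABABCBACABABCBACCCBAABCBACABCCBA
gen 6: ABABCBACABABCBACCCBAABCBACABCCBAABABCBACABABCBACCCBAABCBAC…BAABCBACABCCBACCBAABCBACABABABCBACCCBAABCBACABCCBAABABCBAC  (len 128)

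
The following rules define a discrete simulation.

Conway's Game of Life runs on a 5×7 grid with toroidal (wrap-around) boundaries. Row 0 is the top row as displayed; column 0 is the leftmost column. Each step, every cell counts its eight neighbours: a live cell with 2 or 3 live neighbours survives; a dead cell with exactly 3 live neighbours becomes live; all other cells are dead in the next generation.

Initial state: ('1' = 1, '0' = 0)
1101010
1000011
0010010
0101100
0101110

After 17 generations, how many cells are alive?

gen 0: 1101010
1000011
0010010
0101100
0101110
gen 1: 0101000
1010010
1111010
0100000
0100011
gen 2: 0100110
1000000
1001100
0000110
0100000
gen 3: 1100000
1101011
0001111
0001110
0000000
gen 4: 0110000
0101000
0000000
0001001
0000100
gen 5: 0111000
0100000
0010000
0000000
0011000
gen 6: 0101000
0101000
0000000
0011000
0101000
gen 7: 1101100
0000000
0001000
0011000
0101100
gen 8: 1101100
0011100
0011000
0000000
1100000
gen 9: 1000100
0000000
0010100
0110000
1110000
gen 10: 1000000
0001000
0111000
1000000
1011000
gen 11: 0111000
0101000
0111000
1000000
1000001
gen 12: 0101000
1000100
1101000
1010001
1010001
gen 13: 0111001
1001100
0011000
0011000
0011001
gen 14: 0100011
1000100
0100000
0100100
1000100
gen 15: 0100111
1100011
1100000
1100000
1100101
gen 16: 0010100
0010100
0010000
0010000
0010100
gen 17: 0110110
0110000
0110000
0110000
0110000

12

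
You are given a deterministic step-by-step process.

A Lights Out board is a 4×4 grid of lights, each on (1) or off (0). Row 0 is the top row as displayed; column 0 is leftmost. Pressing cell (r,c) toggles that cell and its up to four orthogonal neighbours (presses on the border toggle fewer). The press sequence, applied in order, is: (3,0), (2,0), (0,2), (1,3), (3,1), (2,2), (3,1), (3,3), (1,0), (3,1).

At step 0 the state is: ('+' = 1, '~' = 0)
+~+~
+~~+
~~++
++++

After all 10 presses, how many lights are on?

7

t=0: +~+~
+~~+
~~++
++++
t=1: +~+~
+~~+
+~++
~~++
t=2: +~+~
~~~+
~+++
+~++
t=3: ++~+
~~++
~+++
+~++
t=4: ++~~
~~~~
~++~
+~++
t=5: ++~~
~~~~
~~+~
~+~+
t=6: ++~~
~~+~
~+~+
~+++
t=7: ++~~
~~+~
~~~+
+~~+
t=8: ++~~
~~+~
~~~~
+~+~
t=9: ~+~~
+++~
+~~~
+~+~
t=10: ~+~~
+++~
++~~
~+~~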